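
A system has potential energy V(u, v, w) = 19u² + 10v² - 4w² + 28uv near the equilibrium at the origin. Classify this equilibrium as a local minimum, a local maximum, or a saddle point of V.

The Hessian at the origin is H = [[38, 28, 0], [28, 20, 0], [0, 0, -8]].
Congruent diagonalization of H (simultaneous row and column reduction) yields pivots 38, -12/19, -8.
Counting signs: 1 positive, 2 negative.
H is indefinite, so the origin is a saddle point.

saddle point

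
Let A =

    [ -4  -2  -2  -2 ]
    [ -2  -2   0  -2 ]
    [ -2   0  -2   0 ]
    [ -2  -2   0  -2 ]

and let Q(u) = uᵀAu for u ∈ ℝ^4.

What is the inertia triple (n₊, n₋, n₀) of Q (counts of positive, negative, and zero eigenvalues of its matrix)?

(0, 2, 2)

Row-reducing A symmetrically gives the diagonal entries -4, -1, 0, 0.
So there are 2 negative, 2 zero pivots.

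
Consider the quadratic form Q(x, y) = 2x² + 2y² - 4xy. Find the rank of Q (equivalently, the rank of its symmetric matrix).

1

The symmetric matrix is A = [[2, -2], [-2, 2]].
Row-reducing A symmetrically gives the diagonal entries 2, 0.
So there are 1 positive, 1 zero pivots.
The rank is the number of nonzero pivots: 1.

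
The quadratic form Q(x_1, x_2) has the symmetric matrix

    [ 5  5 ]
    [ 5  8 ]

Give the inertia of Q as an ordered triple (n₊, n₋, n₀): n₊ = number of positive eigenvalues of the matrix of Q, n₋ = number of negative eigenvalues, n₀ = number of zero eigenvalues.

(2, 0, 0)

Symmetric row and column elimination reduces A to a congruent diagonal form with pivots 5, 3.
Counting signs: 2 positive.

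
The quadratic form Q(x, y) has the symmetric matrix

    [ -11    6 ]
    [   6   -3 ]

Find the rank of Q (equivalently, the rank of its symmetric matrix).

An LDLᵀ factorisation of A has diagonal entries -11, 3/11.
So there are 1 positive, 1 negative pivots.
The rank is the number of nonzero pivots: 2.

2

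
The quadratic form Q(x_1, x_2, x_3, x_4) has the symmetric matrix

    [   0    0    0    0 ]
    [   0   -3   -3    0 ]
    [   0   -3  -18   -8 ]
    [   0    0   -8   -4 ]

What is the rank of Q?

3

Congruent diagonalization of A (simultaneous row and column reduction) yields pivots 0, -3, -15, 4/15.
Counting signs: 1 positive, 2 negative, 1 zero.
The rank is the number of nonzero pivots: 3.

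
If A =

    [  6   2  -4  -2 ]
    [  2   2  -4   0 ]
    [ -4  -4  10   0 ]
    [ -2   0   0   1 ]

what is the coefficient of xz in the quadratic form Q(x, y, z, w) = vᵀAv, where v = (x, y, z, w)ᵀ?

-8

The coefficient of xz is A[1,3] + A[3,1] = 2·(-4) = -8.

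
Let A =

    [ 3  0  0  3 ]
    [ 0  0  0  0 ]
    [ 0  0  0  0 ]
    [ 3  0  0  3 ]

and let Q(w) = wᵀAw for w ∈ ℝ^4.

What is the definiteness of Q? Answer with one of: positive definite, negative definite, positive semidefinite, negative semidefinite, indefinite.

Symmetric row and column elimination reduces A to a congruent diagonal form with pivots 3, 0, 0, 0.
Counting signs: 1 positive, 3 zero.
Hence Q is positive semidefinite.

positive semidefinite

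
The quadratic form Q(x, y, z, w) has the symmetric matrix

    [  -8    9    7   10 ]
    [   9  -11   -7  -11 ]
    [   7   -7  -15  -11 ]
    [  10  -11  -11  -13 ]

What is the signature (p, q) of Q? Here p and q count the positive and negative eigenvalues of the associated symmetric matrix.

Symmetric row and column elimination reduces A to a congruent diagonal form with pivots -8, -7/8, -8, 1/14.
So there are 1 positive, 3 negative pivots.

(1, 3)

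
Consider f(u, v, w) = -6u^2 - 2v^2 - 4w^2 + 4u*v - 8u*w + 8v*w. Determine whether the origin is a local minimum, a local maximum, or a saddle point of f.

saddle point

The Hessian at the origin is H = [[-12, 4, -8], [4, -4, 8], [-8, 8, -8]].
Congruent diagonalization of H (simultaneous row and column reduction) yields pivots -12, -8/3, 8.
That gives 1 positive, 2 negative pivots.
H is indefinite, so the origin is a saddle point.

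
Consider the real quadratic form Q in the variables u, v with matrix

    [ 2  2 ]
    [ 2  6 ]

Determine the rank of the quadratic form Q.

Row-reducing A symmetrically gives the diagonal entries 2, 4.
Counting signs: 2 positive.
The rank is the number of nonzero pivots: 2.

2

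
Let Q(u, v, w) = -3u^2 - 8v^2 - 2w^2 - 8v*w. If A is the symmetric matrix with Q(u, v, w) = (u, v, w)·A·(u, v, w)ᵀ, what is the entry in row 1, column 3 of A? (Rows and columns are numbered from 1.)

0

The coefficient of u·w in Q is 0. For a symmetric A this equals A[1,3] + A[3,1] = 2·A[1,3].
So A[1,3] = 0/2 = 0.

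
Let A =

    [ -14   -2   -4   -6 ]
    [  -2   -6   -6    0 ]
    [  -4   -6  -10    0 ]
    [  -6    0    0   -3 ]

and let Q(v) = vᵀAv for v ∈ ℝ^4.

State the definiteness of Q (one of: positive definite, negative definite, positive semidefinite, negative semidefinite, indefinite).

Row-reducing A symmetrically gives the diagonal entries -14, -40/7, -37/10, -3/37.
So there are 4 negative pivots.
Hence Q is negative definite.

negative definite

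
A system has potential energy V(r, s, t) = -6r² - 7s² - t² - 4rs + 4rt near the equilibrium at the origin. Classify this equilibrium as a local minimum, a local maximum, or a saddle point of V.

The Hessian at the origin is H = [[-12, -4, 4], [-4, -14, 0], [4, 0, -2]].
Symmetric row and column elimination reduces H to a congruent diagonal form with pivots -12, -38/3, -10/19.
Counting signs: 3 negative.
H is negative definite, so the origin is a strict local maximum.

local maximum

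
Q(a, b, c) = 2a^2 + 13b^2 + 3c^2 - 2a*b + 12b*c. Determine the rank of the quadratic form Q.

The associated matrix is A = [[2, -1, 0], [-1, 13, 6], [0, 6, 3]].
Congruent diagonalization of A (simultaneous row and column reduction) yields pivots 2, 25/2, 3/25.
Counting signs: 3 positive.
The rank is the number of nonzero pivots: 3.

3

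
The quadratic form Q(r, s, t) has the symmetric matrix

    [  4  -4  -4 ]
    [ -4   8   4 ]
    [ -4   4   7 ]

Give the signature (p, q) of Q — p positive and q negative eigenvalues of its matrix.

(3, 0)

Row-reducing A symmetrically gives the diagonal entries 4, 4, 3.
That gives 3 positive pivots.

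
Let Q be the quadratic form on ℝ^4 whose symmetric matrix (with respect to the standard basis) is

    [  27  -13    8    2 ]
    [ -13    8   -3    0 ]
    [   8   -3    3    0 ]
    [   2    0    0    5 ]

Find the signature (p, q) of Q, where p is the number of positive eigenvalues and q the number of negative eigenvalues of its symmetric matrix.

Symmetric row and column elimination reduces A to a congruent diagonal form with pivots 27, 47/27, 10/47, -1.
That gives 3 positive, 1 negative pivots.

(3, 1)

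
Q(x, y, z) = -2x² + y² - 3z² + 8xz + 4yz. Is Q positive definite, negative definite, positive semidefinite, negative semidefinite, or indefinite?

indefinite

Write A = [[-2, 0, 4], [0, 1, 2], [4, 2, -3]].
An LDLᵀ factorisation of A has diagonal entries -2, 1, 1.
Counting signs: 2 positive, 1 negative.
Hence Q is indefinite.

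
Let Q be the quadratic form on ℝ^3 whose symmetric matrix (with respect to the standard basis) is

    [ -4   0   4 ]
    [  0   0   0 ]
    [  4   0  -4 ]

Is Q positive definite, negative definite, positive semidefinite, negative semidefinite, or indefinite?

negative semidefinite

Congruent diagonalization of A (simultaneous row and column reduction) yields pivots -4, 0, 0.
That gives 1 negative, 2 zero pivots.
Hence Q is negative semidefinite.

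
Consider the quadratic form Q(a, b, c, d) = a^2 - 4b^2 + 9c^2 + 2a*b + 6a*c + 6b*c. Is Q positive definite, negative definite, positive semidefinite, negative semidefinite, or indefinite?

Write A = [[1, 1, 3, 0], [1, -4, 3, 0], [3, 3, 9, 0], [0, 0, 0, 0]].
Applying the same elementary operations to the rows and columns of A produces a congruent diagonal matrix with entries 1, -5, 0, 0.
So there are 1 positive, 1 negative, 2 zero pivots.
Hence Q is indefinite.

indefinite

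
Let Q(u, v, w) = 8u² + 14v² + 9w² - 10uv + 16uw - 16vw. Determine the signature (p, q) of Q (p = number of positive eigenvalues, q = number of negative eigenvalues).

Write A = [[8, -5, 8], [-5, 14, -8], [8, -8, 9]].
An LDLᵀ factorisation of A has diagonal entries 8, 87/8, 5/29.
So there are 3 positive pivots.

(3, 0)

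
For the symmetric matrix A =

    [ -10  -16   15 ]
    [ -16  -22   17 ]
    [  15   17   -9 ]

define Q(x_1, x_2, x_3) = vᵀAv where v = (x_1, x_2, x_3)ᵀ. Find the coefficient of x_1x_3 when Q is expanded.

30

The coefficient of x_1x_3 is A[1,3] + A[3,1] = 2·15 = 30.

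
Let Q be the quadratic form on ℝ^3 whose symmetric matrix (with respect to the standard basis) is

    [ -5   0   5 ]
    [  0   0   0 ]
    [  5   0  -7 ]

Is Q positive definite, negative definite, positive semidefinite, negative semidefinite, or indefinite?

negative semidefinite

Symmetric row and column elimination reduces A to a congruent diagonal form with pivots -5, 0, -2.
That gives 2 negative, 1 zero pivots.
Hence Q is negative semidefinite.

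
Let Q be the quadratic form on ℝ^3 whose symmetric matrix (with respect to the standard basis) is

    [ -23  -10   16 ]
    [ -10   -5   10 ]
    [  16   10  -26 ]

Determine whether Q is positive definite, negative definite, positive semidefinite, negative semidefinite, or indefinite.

negative definite

Row-reducing A symmetrically gives the diagonal entries -23, -15/23, -2/3.
So there are 3 negative pivots.
Hence Q is negative definite.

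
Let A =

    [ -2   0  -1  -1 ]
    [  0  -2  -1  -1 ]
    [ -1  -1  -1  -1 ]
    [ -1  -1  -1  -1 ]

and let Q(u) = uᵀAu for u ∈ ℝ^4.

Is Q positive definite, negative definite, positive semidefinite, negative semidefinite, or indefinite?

Congruent diagonalization of A (simultaneous row and column reduction) yields pivots -2, -2, 0, 0.
That gives 2 negative, 2 zero pivots.
Hence Q is negative semidefinite.

negative semidefinite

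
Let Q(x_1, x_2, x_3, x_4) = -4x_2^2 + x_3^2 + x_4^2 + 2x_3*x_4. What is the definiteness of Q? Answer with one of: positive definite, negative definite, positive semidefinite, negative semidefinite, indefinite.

indefinite

The symmetric matrix is A = [[0, 0, 0, 0], [0, -4, 0, 0], [0, 0, 1, 1], [0, 0, 1, 1]].
Congruent diagonalization of A (simultaneous row and column reduction) yields pivots 0, -4, 1, 0.
That gives 1 positive, 1 negative, 2 zero pivots.
Hence Q is indefinite.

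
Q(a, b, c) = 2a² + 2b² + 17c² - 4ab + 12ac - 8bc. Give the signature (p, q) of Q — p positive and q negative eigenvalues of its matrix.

The symmetric matrix is A = [[2, -2, 6], [-2, 2, -4], [6, -4, 17]].
By Sylvester's law of inertia any congruent diagonalization of A has 2 positive, 1 negative and 0 zero entries.

(2, 1)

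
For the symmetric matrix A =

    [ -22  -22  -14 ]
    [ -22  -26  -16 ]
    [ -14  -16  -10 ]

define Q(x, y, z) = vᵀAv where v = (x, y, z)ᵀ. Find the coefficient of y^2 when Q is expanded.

The coefficient of y^2 is the diagonal entry A[2,2] = -26.

-26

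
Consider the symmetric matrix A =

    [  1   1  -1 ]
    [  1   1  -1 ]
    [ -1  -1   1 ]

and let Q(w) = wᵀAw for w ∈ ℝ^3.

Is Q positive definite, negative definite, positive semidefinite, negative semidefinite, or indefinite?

positive semidefinite

Row-reducing A symmetrically gives the diagonal entries 1, 0, 0.
So there are 1 positive, 2 zero pivots.
Hence Q is positive semidefinite.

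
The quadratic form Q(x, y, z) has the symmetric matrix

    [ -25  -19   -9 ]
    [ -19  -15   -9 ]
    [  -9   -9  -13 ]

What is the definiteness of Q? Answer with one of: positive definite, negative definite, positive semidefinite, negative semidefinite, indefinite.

negative definite

Leading principal minors: Δ_1 = -25, Δ_2 = 14, Δ_3 = -20.
The signs alternate starting with Δ_1 < 0, so by Sylvester's criterion Q is negative definite.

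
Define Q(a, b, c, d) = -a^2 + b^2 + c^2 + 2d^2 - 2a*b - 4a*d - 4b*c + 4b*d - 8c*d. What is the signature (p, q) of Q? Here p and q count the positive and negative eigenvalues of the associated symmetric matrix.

Write A = [[-1, -1, 0, -2], [-1, 1, -2, 2], [0, -2, 1, -4], [-2, 2, -4, 2]].
Symmetric row and column elimination reduces A to a congruent diagonal form with pivots -1, 2, -1, -2.
That gives 1 positive, 3 negative pivots.

(1, 3)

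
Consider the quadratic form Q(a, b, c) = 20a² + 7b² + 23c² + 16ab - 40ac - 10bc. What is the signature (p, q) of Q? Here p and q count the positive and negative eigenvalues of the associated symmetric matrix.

The symmetric matrix is A = [[20, 8, -20], [8, 7, -5], [-20, -5, 23]].
Symmetric row and column elimination reduces A to a congruent diagonal form with pivots 20, 19/5, 12/19.
Counting signs: 3 positive.

(3, 0)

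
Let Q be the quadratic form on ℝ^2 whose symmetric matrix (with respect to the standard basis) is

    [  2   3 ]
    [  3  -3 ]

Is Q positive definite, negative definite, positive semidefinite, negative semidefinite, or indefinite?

indefinite

Row-reducing A symmetrically gives the diagonal entries 2, -15/2.
So there are 1 positive, 1 negative pivots.
Hence Q is indefinite.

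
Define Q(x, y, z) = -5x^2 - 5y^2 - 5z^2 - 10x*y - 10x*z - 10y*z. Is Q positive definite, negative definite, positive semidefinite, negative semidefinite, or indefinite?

Write A = [[-5, -5, -5], [-5, -5, -5], [-5, -5, -5]].
Applying the same elementary operations to the rows and columns of A produces a congruent diagonal matrix with entries -5, 0, 0.
So there are 1 negative, 2 zero pivots.
Hence Q is negative semidefinite.

negative semidefinite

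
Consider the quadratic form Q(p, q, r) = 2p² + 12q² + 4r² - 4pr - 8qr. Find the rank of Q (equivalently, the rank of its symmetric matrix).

3

The symmetric matrix is A = [[2, 0, -2], [0, 12, -4], [-2, -4, 4]].
Applying the same elementary operations to the rows and columns of A produces a congruent diagonal matrix with entries 2, 12, 2/3.
That gives 3 positive pivots.
The rank is the number of nonzero pivots: 3.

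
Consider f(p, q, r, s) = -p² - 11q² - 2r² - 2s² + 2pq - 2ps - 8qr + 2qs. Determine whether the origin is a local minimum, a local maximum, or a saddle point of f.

The Hessian at the origin is H = [[-2, 2, 0, -2], [2, -22, -8, 2], [0, -8, -4, 0], [-2, 2, 0, -4]].
Symmetric row and column elimination reduces H to a congruent diagonal form with pivots -2, -20, -4/5, -2.
Counting signs: 4 negative.
H is negative definite, so the origin is a strict local maximum.

local maximum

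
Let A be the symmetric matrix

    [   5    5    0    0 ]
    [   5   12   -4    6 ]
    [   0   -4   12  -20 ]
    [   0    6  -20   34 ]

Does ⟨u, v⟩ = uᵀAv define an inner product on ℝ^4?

Leading principal minors: Δ_1 = 5, Δ_2 = 35, Δ_3 = 340, Δ_4 = 200.
All leading principal minors are positive, so by Sylvester's criterion Q is positive definite.
⟨·,·⟩ is an inner product exactly when A is positive definite.

yes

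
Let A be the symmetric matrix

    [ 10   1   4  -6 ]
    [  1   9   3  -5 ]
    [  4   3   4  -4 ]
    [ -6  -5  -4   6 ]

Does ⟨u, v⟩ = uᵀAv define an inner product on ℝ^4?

yes

Leading principal minors: Δ_1 = 10, Δ_2 = 89, Δ_3 = 146, Δ_4 = 24.
All leading principal minors are positive, so by Sylvester's criterion Q is positive definite.
⟨·,·⟩ is an inner product exactly when A is positive definite.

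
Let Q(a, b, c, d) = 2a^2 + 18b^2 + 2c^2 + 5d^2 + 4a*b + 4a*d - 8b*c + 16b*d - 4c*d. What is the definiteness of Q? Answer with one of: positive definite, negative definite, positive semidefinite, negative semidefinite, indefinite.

positive definite

Write A = [[2, 2, 0, 2], [2, 18, -4, 8], [0, -4, 2, -2], [2, 8, -2, 5]].
Applying the same elementary operations to the rows and columns of A produces a congruent diagonal matrix with entries 2, 16, 1, 1/2.
Counting signs: 4 positive.
Hence Q is positive definite.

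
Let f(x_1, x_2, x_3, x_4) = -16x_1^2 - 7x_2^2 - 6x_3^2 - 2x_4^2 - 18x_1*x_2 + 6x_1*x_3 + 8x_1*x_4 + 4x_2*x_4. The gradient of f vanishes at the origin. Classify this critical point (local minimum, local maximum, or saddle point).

The Hessian at the origin is H = [[-32, -18, 6, 8], [-18, -14, 0, 4], [6, 0, -12, 0], [8, 4, 0, -4]].
Applying the same elementary operations to the rows and columns of H produces a congruent diagonal matrix with entries -32, -31/8, -246/31, -60/41.
So there are 4 negative pivots.
H is negative definite, so the origin is a strict local maximum.

local maximum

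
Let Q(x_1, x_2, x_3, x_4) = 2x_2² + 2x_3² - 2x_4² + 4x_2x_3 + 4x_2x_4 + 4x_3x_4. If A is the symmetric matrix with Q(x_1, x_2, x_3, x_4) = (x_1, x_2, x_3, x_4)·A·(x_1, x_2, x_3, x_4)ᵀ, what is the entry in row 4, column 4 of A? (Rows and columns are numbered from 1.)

The coefficient of x_4² in Q is -2, and that is exactly A[4,4].

-2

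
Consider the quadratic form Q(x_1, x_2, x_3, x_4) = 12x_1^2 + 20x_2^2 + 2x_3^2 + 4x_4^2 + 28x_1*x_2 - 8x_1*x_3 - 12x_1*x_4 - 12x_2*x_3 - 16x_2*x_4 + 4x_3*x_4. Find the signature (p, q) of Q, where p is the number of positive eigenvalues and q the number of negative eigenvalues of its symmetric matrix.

(3, 0)

The symmetric matrix is A = [[12, 14, -4, -6], [14, 20, -6, -8], [-4, -6, 2, 2], [-6, -8, 2, 4]].
Row-reducing A symmetrically gives the diagonal entries 12, 11/3, 2/11, 0.
Counting signs: 3 positive, 1 zero.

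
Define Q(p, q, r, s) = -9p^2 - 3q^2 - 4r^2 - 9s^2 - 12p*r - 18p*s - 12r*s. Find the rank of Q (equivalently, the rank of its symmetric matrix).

The symmetric matrix is A = [[-9, 0, -6, -9], [0, -3, 0, 0], [-6, 0, -4, -6], [-9, 0, -6, -9]].
Symmetric row and column elimination reduces A to a congruent diagonal form with pivots -9, -3, 0, 0.
So there are 2 negative, 2 zero pivots.
The rank is the number of nonzero pivots: 2.

2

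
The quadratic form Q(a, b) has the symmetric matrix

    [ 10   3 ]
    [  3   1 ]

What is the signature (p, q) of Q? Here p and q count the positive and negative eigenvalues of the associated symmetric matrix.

An LDLᵀ factorisation of A has diagonal entries 10, 1/10.
That gives 2 positive pivots.

(2, 0)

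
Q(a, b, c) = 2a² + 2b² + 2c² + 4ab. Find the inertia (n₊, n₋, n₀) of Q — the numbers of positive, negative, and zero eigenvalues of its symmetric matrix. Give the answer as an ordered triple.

(2, 0, 1)

Write A = [[2, 2, 0], [2, 2, 0], [0, 0, 2]].
Congruent diagonalization of A (simultaneous row and column reduction) yields pivots 2, 0, 2.
That gives 2 positive, 1 zero pivots.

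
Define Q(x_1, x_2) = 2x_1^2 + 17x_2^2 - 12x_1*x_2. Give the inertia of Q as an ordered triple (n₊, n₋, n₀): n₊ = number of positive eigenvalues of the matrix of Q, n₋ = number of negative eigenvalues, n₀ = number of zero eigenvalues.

The associated matrix is A = [[2, -6], [-6, 17]].
Applying the same elementary operations to the rows and columns of A produces a congruent diagonal matrix with entries 2, -1.
Counting signs: 1 positive, 1 negative.

(1, 1, 0)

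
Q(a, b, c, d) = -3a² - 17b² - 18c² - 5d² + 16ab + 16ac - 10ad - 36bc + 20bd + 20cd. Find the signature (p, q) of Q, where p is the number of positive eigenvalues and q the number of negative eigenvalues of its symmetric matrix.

(2, 1)

The symmetric matrix is A = [[-3, 8, 8, -5], [8, -17, -18, 10], [8, -18, -18, 10], [-5, 10, 10, -5]].
Row-reducing A symmetrically gives the diagonal entries -3, 13/3, 10/13, 0.
Counting signs: 2 positive, 1 negative, 1 zero.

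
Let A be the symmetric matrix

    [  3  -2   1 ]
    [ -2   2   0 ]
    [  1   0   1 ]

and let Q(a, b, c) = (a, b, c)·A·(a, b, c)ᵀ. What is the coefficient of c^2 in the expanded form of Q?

The coefficient of c^2 is the diagonal entry A[3,3] = 1.

1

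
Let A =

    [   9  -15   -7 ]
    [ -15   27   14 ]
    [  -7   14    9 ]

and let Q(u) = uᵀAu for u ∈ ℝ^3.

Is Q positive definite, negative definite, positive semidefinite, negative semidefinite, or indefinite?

positive definite

Row-reducing A symmetrically gives the diagonal entries 9, 2, 5/6.
Counting signs: 3 positive.
Hence Q is positive definite.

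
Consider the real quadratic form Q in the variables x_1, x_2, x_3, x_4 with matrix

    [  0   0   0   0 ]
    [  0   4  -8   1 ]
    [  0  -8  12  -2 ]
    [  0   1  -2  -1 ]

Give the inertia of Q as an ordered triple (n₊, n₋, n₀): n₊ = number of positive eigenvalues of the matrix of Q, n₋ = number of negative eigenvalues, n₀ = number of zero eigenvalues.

Applying the same elementary operations to the rows and columns of A produces a congruent diagonal matrix with entries 0, 4, -4, -5/4.
Counting signs: 1 positive, 2 negative, 1 zero.

(1, 2, 1)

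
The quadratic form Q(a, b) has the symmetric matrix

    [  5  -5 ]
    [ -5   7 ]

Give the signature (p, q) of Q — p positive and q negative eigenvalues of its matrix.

(2, 0)

Row-reducing A symmetrically gives the diagonal entries 5, 2.
Counting signs: 2 positive.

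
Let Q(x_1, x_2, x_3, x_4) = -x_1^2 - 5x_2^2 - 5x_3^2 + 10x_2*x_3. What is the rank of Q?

The associated matrix is A = [[-1, 0, 0, 0], [0, -5, 5, 0], [0, 5, -5, 0], [0, 0, 0, 0]].
Congruent diagonalization of A (simultaneous row and column reduction) yields pivots -1, -5, 0, 0.
So there are 2 negative, 2 zero pivots.
The rank is the number of nonzero pivots: 2.

2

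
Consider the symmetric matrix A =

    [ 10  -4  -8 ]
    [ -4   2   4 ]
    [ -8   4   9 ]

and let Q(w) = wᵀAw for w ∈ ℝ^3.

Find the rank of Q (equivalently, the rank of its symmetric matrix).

Symmetric row and column elimination reduces A to a congruent diagonal form with pivots 10, 2/5, 1.
So there are 3 positive pivots.
The rank is the number of nonzero pivots: 3.

3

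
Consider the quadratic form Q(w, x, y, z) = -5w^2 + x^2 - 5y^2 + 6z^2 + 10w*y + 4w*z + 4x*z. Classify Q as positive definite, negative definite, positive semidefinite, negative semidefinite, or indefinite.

indefinite

The symmetric matrix is A = [[-5, 0, 5, 2], [0, 1, 0, 2], [5, 0, -5, 0], [2, 2, 0, 6]].
A is congruent to a diagonal matrix with 2 positive, 2 negative and 0 zero entries, so Q is indefinite.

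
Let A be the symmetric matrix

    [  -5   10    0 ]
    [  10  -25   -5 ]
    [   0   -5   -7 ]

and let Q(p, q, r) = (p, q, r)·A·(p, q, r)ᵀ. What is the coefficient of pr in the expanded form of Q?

The coefficient of pr is A[1,3] + A[3,1] = 2·0 = 0.

0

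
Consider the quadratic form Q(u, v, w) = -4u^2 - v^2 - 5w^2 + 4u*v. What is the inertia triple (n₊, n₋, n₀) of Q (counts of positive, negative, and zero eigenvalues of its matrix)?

(0, 2, 1)

Write A = [[-4, 2, 0], [2, -1, 0], [0, 0, -5]].
Row-reducing A symmetrically gives the diagonal entries -4, 0, -5.
That gives 2 negative, 1 zero pivots.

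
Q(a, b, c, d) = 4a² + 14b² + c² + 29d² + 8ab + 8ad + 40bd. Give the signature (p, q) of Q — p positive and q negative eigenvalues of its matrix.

(3, 1)

Write A = [[4, 4, 0, 4], [4, 14, 0, 20], [0, 0, 1, 0], [4, 20, 0, 29]].
Applying the same elementary operations to the rows and columns of A produces a congruent diagonal matrix with entries 4, 10, 1, -3/5.
So there are 3 positive, 1 negative pivots.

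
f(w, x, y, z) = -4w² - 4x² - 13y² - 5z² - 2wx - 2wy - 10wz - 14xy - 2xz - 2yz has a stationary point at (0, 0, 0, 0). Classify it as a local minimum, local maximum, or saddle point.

The Hessian at the origin is H = [[-8, -2, -2, -10], [-2, -8, -14, -2], [-2, -14, -26, -2], [-10, -2, -2, -10]].
Congruent diagonalization of H (simultaneous row and column reduction) yields pivots -8, -15/2, -6/5, 8/3.
Counting signs: 1 positive, 3 negative.
H is indefinite, so the origin is a saddle point.

saddle point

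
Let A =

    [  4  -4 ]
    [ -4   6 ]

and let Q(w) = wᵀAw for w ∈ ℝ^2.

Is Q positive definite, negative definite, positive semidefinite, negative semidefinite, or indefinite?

positive definite

Leading principal minors: Δ_1 = 4, Δ_2 = 8.
All leading principal minors are positive, so by Sylvester's criterion Q is positive definite.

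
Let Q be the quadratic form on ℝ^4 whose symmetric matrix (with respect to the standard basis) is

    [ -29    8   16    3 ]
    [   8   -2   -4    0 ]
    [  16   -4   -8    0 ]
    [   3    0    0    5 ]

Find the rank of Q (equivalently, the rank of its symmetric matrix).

Symmetric row and column elimination reduces A to a congruent diagonal form with pivots -29, 6/29, 0, 2.
That gives 2 positive, 1 negative, 1 zero pivots.
The rank is the number of nonzero pivots: 3.

3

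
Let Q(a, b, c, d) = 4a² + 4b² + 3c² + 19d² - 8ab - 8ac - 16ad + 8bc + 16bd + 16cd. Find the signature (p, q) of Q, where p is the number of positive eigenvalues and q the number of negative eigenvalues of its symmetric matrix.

Write A = [[4, -4, -4, -8], [-4, 4, 4, 8], [-4, 4, 3, 8], [-8, 8, 8, 19]].
Symmetric row and column elimination reduces A to a congruent diagonal form with pivots 4, 0, -1, 3.
That gives 2 positive, 1 negative, 1 zero pivots.

(2, 1)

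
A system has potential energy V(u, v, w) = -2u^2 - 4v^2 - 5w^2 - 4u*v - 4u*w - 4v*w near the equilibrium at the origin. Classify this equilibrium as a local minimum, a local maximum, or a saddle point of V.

local maximum

The Hessian at the origin is H = [[-4, -4, -4], [-4, -8, -4], [-4, -4, -10]].
Symmetric row and column elimination reduces H to a congruent diagonal form with pivots -4, -4, -6.
Counting signs: 3 negative.
H is negative definite, so the origin is a strict local maximum.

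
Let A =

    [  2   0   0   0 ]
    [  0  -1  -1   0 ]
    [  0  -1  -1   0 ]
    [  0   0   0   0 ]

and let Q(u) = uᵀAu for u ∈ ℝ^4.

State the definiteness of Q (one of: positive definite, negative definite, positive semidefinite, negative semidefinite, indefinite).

indefinite

Congruent diagonalization of A (simultaneous row and column reduction) yields pivots 2, -1, 0, 0.
Counting signs: 1 positive, 1 negative, 2 zero.
Hence Q is indefinite.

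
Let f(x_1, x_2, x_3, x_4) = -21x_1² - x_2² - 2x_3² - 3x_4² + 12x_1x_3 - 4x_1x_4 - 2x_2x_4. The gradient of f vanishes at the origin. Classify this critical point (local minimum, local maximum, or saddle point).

local maximum

The Hessian at the origin is H = [[-42, 0, 12, -4], [0, -2, 0, -2], [12, 0, -4, 0], [-4, -2, 0, -6]].
Symmetric row and column elimination reduces H to a congruent diagonal form with pivots -42, -2, -4/7, -4/3.
Counting signs: 4 negative.
H is negative definite, so the origin is a strict local maximum.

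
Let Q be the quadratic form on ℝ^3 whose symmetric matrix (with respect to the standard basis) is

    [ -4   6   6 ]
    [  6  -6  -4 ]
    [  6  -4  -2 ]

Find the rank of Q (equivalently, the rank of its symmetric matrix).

An LDLᵀ factorisation of A has diagonal entries -4, 3, -4/3.
Counting signs: 1 positive, 2 negative.
The rank is the number of nonzero pivots: 3.

3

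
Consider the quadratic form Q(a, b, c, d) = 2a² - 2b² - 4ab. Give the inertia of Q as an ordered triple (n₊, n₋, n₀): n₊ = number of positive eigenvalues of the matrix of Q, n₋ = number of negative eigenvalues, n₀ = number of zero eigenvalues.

The associated matrix is A = [[2, -2, 0, 0], [-2, -2, 0, 0], [0, 0, 0, 0], [0, 0, 0, 0]].
Symmetric row and column elimination reduces A to a congruent diagonal form with pivots 2, -4, 0, 0.
So there are 1 positive, 1 negative, 2 zero pivots.

(1, 1, 2)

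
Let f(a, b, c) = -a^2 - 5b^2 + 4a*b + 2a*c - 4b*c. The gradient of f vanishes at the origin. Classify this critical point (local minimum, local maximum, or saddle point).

The Hessian at the origin is H = [[-2, 4, 2], [4, -10, -4], [2, -4, 0]].
Row-reducing H symmetrically gives the diagonal entries -2, -2, 2.
Counting signs: 1 positive, 2 negative.
H is indefinite, so the origin is a saddle point.

saddle point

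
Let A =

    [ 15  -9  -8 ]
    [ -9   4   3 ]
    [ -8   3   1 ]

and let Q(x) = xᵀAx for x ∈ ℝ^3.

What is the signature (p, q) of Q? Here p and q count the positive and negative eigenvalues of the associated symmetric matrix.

(1, 2)

An LDLᵀ factorisation of A has diagonal entries 15, -7/5, -20/21.
Counting signs: 1 positive, 2 negative.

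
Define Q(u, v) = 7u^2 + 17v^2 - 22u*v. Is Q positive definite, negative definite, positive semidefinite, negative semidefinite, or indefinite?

The symmetric matrix of Q is [[7, -11], [-11, 17]].
For the 2×2 matrix [[7, -11], [-11, 17]]: det = 7·17 − (-11)² = -2, trace = 24.
det < 0 so the eigenvalues have opposite signs; the form is indefinite.

indefinite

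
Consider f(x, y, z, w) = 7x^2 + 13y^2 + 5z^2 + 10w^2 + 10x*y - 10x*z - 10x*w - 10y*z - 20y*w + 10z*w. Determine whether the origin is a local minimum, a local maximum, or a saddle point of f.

The Hessian at the origin is H = [[14, 10, -10, -10], [10, 26, -10, -20], [-10, -10, 10, 10], [-10, -20, 10, 20]].
Congruent diagonalization of H (simultaneous row and column reduction) yields pivots 14, 132/7, 80/33, 15/4.
So there are 4 positive pivots.
H is positive definite, so the origin is a strict local minimum.

local minimum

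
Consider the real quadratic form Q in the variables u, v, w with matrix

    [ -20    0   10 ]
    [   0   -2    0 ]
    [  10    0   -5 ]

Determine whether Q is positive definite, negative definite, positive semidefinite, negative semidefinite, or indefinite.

Row-reducing A symmetrically gives the diagonal entries -20, -2, 0.
That gives 2 negative, 1 zero pivots.
Hence Q is negative semidefinite.

negative semidefinite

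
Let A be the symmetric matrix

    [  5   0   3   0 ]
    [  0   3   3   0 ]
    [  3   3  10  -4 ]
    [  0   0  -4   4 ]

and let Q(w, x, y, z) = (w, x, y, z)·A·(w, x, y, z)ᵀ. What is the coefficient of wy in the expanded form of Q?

The coefficient of wy is A[1,3] + A[3,1] = 2·3 = 6.

6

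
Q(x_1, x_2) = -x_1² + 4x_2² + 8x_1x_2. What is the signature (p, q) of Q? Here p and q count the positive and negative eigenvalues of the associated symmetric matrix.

The associated matrix is A = [[-1, 4], [4, 4]].
An LDLᵀ factorisation of A has diagonal entries -1, 20.
That gives 1 positive, 1 negative pivots.

(1, 1)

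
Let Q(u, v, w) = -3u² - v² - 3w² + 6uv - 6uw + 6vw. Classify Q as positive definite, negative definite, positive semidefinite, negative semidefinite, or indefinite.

indefinite

The symmetric matrix is A = [[-3, 3, -3], [3, -1, 3], [-3, 3, -3]].
Congruent diagonalization of A (simultaneous row and column reduction) yields pivots -3, 2, 0.
Counting signs: 1 positive, 1 negative, 1 zero.
Hence Q is indefinite.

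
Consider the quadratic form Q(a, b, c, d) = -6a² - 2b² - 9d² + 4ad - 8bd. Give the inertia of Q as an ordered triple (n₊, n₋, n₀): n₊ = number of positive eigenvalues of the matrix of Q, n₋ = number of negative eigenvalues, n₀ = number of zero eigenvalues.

The associated matrix is A = [[-6, 0, 0, 2], [0, -2, 0, -4], [0, 0, 0, 0], [2, -4, 0, -9]].
Applying the same elementary operations to the rows and columns of A produces a congruent diagonal matrix with entries -6, -2, 0, -1/3.
That gives 3 negative, 1 zero pivots.

(0, 3, 1)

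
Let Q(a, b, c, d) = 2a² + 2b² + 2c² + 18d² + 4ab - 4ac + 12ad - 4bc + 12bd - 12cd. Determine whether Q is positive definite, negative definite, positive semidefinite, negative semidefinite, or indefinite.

Write A = [[2, 2, -2, 6], [2, 2, -2, 6], [-2, -2, 2, -6], [6, 6, -6, 18]].
Symmetric row and column elimination reduces A to a congruent diagonal form with pivots 2, 0, 0, 0.
That gives 1 positive, 3 zero pivots.
Hence Q is positive semidefinite.

positive semidefinite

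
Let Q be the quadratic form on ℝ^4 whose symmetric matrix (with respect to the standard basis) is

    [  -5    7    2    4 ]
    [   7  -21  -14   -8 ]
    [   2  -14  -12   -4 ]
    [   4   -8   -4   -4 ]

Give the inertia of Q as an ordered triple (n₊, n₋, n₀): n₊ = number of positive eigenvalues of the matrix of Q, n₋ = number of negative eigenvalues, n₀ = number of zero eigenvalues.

Symmetric row and column elimination reduces A to a congruent diagonal form with pivots -5, -56/5, 0, -2/7.
That gives 3 negative, 1 zero pivots.

(0, 3, 1)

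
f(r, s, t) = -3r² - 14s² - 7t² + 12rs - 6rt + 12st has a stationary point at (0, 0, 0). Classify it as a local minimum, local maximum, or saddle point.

The Hessian at the origin is H = [[-6, 12, -6], [12, -28, 12], [-6, 12, -14]].
Row-reducing H symmetrically gives the diagonal entries -6, -4, -8.
So there are 3 negative pivots.
H is negative definite, so the origin is a strict local maximum.

local maximum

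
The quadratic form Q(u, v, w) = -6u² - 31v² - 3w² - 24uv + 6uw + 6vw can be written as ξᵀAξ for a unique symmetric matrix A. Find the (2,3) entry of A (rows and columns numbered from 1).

The coefficient of v·w in Q is 6. For a symmetric A this equals A[2,3] + A[3,2] = 2·A[2,3].
So A[2,3] = 6/2 = 3.

3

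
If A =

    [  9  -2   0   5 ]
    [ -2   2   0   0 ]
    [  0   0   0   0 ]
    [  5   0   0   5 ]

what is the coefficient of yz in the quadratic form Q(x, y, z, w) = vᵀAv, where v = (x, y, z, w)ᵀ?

0

The coefficient of yz is A[2,3] + A[3,2] = 2·0 = 0.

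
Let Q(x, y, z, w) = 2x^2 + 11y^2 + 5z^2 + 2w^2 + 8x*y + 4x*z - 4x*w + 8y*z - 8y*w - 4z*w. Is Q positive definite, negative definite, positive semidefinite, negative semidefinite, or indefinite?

positive semidefinite

Write A = [[2, 4, 2, -2], [4, 11, 4, -4], [2, 4, 5, -2], [-2, -4, -2, 2]].
Row-reducing A symmetrically gives the diagonal entries 2, 3, 3, 0.
That gives 3 positive, 1 zero pivots.
Hence Q is positive semidefinite.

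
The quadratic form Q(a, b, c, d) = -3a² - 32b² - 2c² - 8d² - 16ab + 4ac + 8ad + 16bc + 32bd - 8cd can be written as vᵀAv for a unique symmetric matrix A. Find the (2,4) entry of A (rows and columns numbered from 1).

The coefficient of b·d in Q is 32. For a symmetric A this equals A[2,4] + A[4,2] = 2·A[2,4].
So A[2,4] = 32/2 = 16.

16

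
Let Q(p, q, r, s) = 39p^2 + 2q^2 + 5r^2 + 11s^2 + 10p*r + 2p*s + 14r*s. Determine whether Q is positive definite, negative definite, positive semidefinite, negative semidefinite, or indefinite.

The symmetric matrix of Q is A = [[39, 0, 5, 1], [0, 2, 0, 0], [5, 0, 5, 7], [1, 0, 7, 11]].
Leading principal minors: Δ_1 = 39, Δ_2 = 78, Δ_3 = 340, Δ_4 = 48.
All leading principal minors are positive, so by Sylvester's criterion Q is positive definite.

positive definite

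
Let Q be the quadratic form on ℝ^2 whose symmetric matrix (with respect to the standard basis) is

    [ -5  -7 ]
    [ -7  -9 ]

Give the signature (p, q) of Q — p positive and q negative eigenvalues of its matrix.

An LDLᵀ factorisation of A has diagonal entries -5, 4/5.
That gives 1 positive, 1 negative pivots.

(1, 1)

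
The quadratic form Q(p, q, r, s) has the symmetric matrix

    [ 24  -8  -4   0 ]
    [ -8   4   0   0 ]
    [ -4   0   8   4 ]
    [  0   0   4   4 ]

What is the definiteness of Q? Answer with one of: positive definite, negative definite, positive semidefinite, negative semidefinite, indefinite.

positive definite

Symmetric row and column elimination reduces A to a congruent diagonal form with pivots 24, 4/3, 6, 4/3.
That gives 4 positive pivots.
Hence Q is positive definite.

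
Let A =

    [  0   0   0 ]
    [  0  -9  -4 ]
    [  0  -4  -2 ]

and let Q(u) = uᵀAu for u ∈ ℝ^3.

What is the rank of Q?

2

Congruent diagonalization of A (simultaneous row and column reduction) yields pivots 0, -9, -2/9.
So there are 2 negative, 1 zero pivots.
The rank is the number of nonzero pivots: 2.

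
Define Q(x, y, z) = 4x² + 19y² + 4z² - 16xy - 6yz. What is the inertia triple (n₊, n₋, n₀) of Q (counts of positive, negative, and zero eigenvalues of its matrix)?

(3, 0, 0)

The symmetric matrix is A = [[4, -8, 0], [-8, 19, -3], [0, -3, 4]].
Congruent diagonalization of A (simultaneous row and column reduction) yields pivots 4, 3, 1.
Counting signs: 3 positive.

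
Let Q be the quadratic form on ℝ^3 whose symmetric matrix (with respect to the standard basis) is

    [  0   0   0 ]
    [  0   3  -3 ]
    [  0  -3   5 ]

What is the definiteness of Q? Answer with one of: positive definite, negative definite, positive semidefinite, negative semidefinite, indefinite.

Congruent diagonalization of A (simultaneous row and column reduction) yields pivots 0, 3, 2.
Counting signs: 2 positive, 1 zero.
Hence Q is positive semidefinite.

positive semidefinite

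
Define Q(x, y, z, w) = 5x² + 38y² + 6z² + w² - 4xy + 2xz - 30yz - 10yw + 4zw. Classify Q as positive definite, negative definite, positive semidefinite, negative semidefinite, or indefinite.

The associated matrix is A = [[5, -2, 1, 0], [-2, 38, -15, -5], [1, -15, 6, 2], [0, -5, 2, 1]].
Applying the same elementary operations to the rows and columns of A produces a congruent diagonal matrix with entries 5, 186/5, 13/186, 4/13.
So there are 4 positive pivots.
Hence Q is positive definite.

positive definite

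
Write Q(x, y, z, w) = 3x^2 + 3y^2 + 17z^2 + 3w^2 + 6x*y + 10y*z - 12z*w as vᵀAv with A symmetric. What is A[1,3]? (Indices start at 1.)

The coefficient of x·z in Q is 0. For a symmetric A this equals A[1,3] + A[3,1] = 2·A[1,3].
So A[1,3] = 0/2 = 0.

0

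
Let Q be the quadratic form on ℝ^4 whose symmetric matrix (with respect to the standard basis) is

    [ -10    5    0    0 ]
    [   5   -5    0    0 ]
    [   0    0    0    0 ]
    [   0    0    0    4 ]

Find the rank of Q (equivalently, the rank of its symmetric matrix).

3

Symmetric row and column elimination reduces A to a congruent diagonal form with pivots -10, -5/2, 0, 4.
Counting signs: 1 positive, 2 negative, 1 zero.
The rank is the number of nonzero pivots: 3.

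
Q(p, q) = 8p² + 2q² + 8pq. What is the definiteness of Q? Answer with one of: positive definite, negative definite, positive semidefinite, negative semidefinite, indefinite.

positive semidefinite

The associated matrix is A = [[8, 4], [4, 2]].
Congruent diagonalization of A (simultaneous row and column reduction) yields pivots 8, 0.
So there are 1 positive, 1 zero pivots.
Hence Q is positive semidefinite.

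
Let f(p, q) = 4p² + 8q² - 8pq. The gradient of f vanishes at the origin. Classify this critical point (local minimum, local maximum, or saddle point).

The Hessian at the origin is H = [[8, -8], [-8, 16]].
det H = 8·16 − (-8)² = 64 > 0 and H[1,1] = 8 > 0, so H is positive definite.
Therefore the origin is a local minimum.

local minimum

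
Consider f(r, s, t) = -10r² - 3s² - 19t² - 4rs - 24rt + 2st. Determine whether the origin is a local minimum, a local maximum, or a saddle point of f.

local maximum

The Hessian at the origin is H = [[-20, -4, -24], [-4, -6, 2], [-24, 2, -38]].
An LDLᵀ factorisation of H has diagonal entries -20, -26/5, -4/13.
Counting signs: 3 negative.
H is negative definite, so the origin is a strict local maximum.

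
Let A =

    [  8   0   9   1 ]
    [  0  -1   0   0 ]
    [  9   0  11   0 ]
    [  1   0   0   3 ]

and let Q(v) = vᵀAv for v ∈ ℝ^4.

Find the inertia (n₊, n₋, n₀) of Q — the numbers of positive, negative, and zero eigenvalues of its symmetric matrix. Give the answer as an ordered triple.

Applying the same elementary operations to the rows and columns of A produces a congruent diagonal matrix with entries 8, -1, 7/8, 10/7.
That gives 3 positive, 1 negative pivots.

(3, 1, 0)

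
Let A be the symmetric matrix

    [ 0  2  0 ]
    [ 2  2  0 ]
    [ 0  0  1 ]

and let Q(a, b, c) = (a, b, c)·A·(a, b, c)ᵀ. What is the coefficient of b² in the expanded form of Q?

2

The coefficient of b² is the diagonal entry A[2,2] = 2.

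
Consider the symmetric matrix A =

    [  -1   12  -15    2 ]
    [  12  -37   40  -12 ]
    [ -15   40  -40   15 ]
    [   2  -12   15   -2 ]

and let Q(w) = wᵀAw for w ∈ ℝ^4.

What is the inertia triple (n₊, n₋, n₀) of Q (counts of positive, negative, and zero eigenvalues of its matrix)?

An LDLᵀ factorisation of A has diagonal entries -1, 107, 195/107, 5/13.
That gives 3 positive, 1 negative pivots.

(3, 1, 0)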